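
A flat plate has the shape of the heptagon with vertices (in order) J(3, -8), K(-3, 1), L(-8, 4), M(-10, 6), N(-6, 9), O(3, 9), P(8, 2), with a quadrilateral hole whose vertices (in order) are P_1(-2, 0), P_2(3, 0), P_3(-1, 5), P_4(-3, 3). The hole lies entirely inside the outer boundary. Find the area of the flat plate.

Outer boundary:
Σ = (-21) + (-4) + (-8) + (-54) + (-81) + (-66) + (-70) = -304
Area = |Σ|/2 = 152.
Hole:
Apply the shoelace formula: 2A = Σ (x_i·y_{i+1} − x_{i+1}·y_i), indices taken mod 4.
Σ = (0) + (15) + (12) + (6) = 33
Area = |Σ|/2 = 16.5.
Net area = 152 − 16.5 = 135.5.

135.5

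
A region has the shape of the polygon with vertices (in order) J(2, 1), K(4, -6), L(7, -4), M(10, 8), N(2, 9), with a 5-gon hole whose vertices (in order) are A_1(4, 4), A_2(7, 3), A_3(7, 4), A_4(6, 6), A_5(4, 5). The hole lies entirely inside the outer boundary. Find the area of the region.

76.5

Outer boundary:
Apply the surveyor's formula: 2A = Σ (x_i·y_{i+1} − x_{i+1}·y_i), indices taken mod 5.
Cross-terms: -16, 26, 96, 74, -16  ⇒  Σ = 164
Area = |Σ|/2 = 82.
Hole:
Apply the shoelace formula: 2A = Σ (x_i·y_{i+1} − x_{i+1}·y_i), indices taken mod 5.
Σ = (-16) + (7) + (18) + (6) + (-4) = 11
Area = |Σ|/2 = 5.5.
Net area = 82 − 5.5 = 76.5.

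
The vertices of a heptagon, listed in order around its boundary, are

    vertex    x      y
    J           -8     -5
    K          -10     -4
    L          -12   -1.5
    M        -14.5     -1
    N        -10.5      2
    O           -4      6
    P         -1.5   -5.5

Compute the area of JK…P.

Apply Gauss's area formula: 2A = Σ (x_i·y_{i+1} − x_{i+1}·y_i), indices taken mod 7.
J→K: (-8)(-4) − (-10)(-5) = -18
K→L: (-10)(-1.5) − (-12)(-4) = -33
L→M: (-12)(-1) − (-14.5)(-1.5) = -9.75
M→N: (-14.5)(2) − (-10.5)(-1) = -39.5
N→O: (-10.5)(6) − (-4)(2) = -55
O→P: (-4)(-5.5) − (-1.5)(6) = 31
P→J: (-1.5)(-5) − (-8)(-5.5) = -36.5
Σ = -160.75
Area = |Σ|/2 = 80.375.

80.375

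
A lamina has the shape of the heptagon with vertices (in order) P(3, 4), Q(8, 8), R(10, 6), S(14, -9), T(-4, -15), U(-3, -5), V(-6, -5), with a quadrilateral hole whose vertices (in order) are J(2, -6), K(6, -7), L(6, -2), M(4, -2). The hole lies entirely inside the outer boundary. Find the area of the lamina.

Outer boundary:
P→Q: (3)(8) − (8)(4) = -8
Q→R: (8)(6) − (10)(8) = -32
R→S: (10)(-9) − (14)(6) = -174
S→T: (14)(-15) − (-4)(-9) = -246
T→U: (-4)(-5) − (-3)(-15) = -25
U→V: (-3)(-5) − (-6)(-5) = -15
V→P: (-6)(4) − (3)(-5) = -9
Σ = -509
Area = |Σ|/2 = 254.5.
Hole:
Apply Gauss's area formula: 2A = Σ (x_i·y_{i+1} − x_{i+1}·y_i), indices taken mod 4.
Cross-terms: 22, 30, -4, -20  ⇒  Σ = 28
Area = |Σ|/2 = 14.
Net area = 254.5 − 14 = 240.5.

240.5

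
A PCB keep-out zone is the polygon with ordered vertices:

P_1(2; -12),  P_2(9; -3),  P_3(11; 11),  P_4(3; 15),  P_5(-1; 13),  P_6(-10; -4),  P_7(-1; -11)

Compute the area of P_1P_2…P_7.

Apply the surveyor's formula: 2A = Σ (x_i·y_{i+1} − x_{i+1}·y_i), indices taken mod 7.
P_1→P_2: (2)(-3) − (9)(-12) = 102
P_2→P_3: (9)(11) − (11)(-3) = 132
P_3→P_4: (11)(15) − (3)(11) = 132
P_4→P_5: (3)(13) − (-1)(15) = 54
P_5→P_6: (-1)(-4) − (-10)(13) = 134
P_6→P_7: (-10)(-11) − (-1)(-4) = 106
P_7→P_1: (-1)(-12) − (2)(-11) = 34
Σ = 694
Area = |Σ|/2 = 347.

347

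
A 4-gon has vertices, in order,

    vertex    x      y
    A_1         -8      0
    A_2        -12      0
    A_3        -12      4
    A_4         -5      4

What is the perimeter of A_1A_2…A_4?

|A_1A_2| = √((-4)² + (0)²) = √16 = 4
|A_2A_3| = √((0)² + (4)²) = √16 = 4
|A_3A_4| = √((7)² + (0)²) = √49 = 7
|A_4A_1| = √((-3)² + (-4)²) = √25 = 5
Perimeter = 4 + 4 + 7 + 5 = 20.

20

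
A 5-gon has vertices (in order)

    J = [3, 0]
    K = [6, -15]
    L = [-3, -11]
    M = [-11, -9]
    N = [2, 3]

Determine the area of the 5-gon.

Σ = (-45) + (-111) + (-94) + (-15) + (-9) = -274
Area = |Σ|/2 = 137.

137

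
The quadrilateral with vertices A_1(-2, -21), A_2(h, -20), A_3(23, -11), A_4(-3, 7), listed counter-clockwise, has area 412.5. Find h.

Write out the shoelace sum; only the two edges meeting at A_2 involve h:
2·Area = [((-2)·(-20) − h·(-21)) + (h·(-11) − 23·(-20))] + 205
       = 10·h + 705 = 825
⇒ h = 12.

12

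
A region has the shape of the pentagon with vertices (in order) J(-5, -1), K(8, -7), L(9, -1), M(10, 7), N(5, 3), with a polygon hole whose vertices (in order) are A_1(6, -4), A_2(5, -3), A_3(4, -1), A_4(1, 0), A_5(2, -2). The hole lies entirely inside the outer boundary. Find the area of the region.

82

Outer boundary:
Apply the surveyor's formula: 2A = Σ (x_i·y_{i+1} − x_{i+1}·y_i), indices taken mod 5.
Cross-terms: 43, 55, 73, -5, 10  ⇒  Σ = 176
Area = |Σ|/2 = 88.
Hole:
Apply the shoelace formula: 2A = Σ (x_i·y_{i+1} − x_{i+1}·y_i), indices taken mod 5.
A_1→A_2: (6)(-3) − (5)(-4) = 2
A_2→A_3: (5)(-1) − (4)(-3) = 7
A_3→A_4: (4)(0) − (1)(-1) = 1
A_4→A_5: (1)(-2) − (2)(0) = -2
A_5→A_1: (2)(-4) − (6)(-2) = 4
Σ = 12
Area = |Σ|/2 = 6.
Net area = 88 − 6 = 82.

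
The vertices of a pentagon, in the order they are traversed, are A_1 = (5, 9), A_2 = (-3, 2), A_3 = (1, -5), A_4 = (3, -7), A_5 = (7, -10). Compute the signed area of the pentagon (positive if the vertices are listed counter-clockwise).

95

Apply the shoelace formula: 2A = Σ (x_i·y_{i+1} − x_{i+1}·y_i), indices taken mod 5.
Cross-terms: 37, 13, 8, 19, 113  ⇒  Σ = 190
Signed area = Σ/2 = 95 (positive ⇒ counter-clockwise traversal).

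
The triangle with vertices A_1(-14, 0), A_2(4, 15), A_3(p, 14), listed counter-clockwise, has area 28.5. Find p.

-1

The doubled signed area Σ (x_i y_{i+1} − x_{i+1} y_i) is linear in p.
With p=0 it equals 42; the coefficient of p is -15 (from the two edges through A_3).
So -15·p + 42 = 2·28.5 = 57 ⇒ p = -1.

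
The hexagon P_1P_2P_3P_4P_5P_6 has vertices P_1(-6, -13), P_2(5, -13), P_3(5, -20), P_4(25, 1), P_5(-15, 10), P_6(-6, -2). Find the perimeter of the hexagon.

114

|P_1P_2| = √((11)² + (0)²) = √121 = 11
|P_2P_3| = √((0)² + (-7)²) = √49 = 7
|P_3P_4| = √((20)² + (21)²) = √841 = 29
|P_4P_5| = √((-40)² + (9)²) = √1681 = 41
|P_5P_6| = √((9)² + (-12)²) = √225 = 15
|P_6P_1| = √((0)² + (-11)²) = √121 = 11
Perimeter = 11 + 7 + 29 + 41 + 15 + 11 = 114.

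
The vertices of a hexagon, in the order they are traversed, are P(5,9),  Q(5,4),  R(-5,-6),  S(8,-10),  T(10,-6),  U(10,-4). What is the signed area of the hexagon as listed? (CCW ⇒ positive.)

Apply Gauss's area formula: 2A = Σ (x_i·y_{i+1} − x_{i+1}·y_i), indices taken mod 6.
P→Q: (5)(4) − (5)(9) = -25
Q→R: (5)(-6) − (-5)(4) = -10
R→S: (-5)(-10) − (8)(-6) = 98
S→T: (8)(-6) − (10)(-10) = 52
T→U: (10)(-4) − (10)(-6) = 20
U→P: (10)(9) − (5)(-4) = 110
Σ = 245
Signed area = Σ/2 = 122.5 (positive ⇒ counter-clockwise traversal).

122.5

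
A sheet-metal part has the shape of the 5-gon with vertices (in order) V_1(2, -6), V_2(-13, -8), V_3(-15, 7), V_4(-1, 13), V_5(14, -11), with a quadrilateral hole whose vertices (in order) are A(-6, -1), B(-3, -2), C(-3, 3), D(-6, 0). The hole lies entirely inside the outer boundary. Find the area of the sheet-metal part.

354

Outer boundary:
Apply the shoelace formula: 2A = Σ (x_i·y_{i+1} − x_{i+1}·y_i), indices taken mod 5.
V_1→V_2: (2)(-8) − (-13)(-6) = -94
V_2→V_3: (-13)(7) − (-15)(-8) = -211
V_3→V_4: (-15)(13) − (-1)(7) = -188
V_4→V_5: (-1)(-11) − (14)(13) = -171
V_5→V_1: (14)(-6) − (2)(-11) = -62
Σ = -726
Area = |Σ|/2 = 363.
Hole:
Σ = (9) + (-15) + (18) + (6) = 18
Area = |Σ|/2 = 9.
Net area = 363 − 9 = 354.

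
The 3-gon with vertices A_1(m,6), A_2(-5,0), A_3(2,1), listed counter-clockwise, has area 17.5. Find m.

The doubled signed area Σ (x_i y_{i+1} − x_{i+1} y_i) is linear in m.
With m=0 it equals 37; the coefficient of m is -1 (from the two edges through A_1).
So -1·m + 37 = 2·17.5 = 35 ⇒ m = 2.

2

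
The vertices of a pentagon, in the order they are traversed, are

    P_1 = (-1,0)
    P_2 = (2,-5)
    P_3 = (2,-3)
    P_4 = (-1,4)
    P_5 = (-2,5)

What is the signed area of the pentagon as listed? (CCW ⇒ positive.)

Apply Gauss's area formula: 2A = Σ (x_i·y_{i+1} − x_{i+1}·y_i), indices taken mod 5.
Σ = (5) + (4) + (5) + (3) + (5) = 22
Signed area = Σ/2 = 11 (positive ⇒ counter-clockwise traversal).

11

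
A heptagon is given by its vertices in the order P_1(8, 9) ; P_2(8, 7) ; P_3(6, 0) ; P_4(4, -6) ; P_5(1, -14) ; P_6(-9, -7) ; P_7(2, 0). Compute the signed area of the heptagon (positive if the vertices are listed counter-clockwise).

-122.5

Cross-terms: -16, -42, -36, -50, -133, 14, 18  ⇒  Σ = -245
Signed area = Σ/2 = -122.5 (negative ⇒ clockwise traversal).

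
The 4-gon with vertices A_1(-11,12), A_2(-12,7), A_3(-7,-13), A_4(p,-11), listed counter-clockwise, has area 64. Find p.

-4

Write out the shoelace sum; only the two edges meeting at A_4 involve p:
2·Area = [((-7)·(-11) − p·(-13)) + (p·12 − (-11)·(-11))] + 272
       = 25·p + 228 = 128
⇒ p = -4.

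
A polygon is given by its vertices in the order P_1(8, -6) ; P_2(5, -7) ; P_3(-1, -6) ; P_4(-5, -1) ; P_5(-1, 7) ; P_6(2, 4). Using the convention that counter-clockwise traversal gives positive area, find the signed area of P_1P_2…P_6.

-95

Σ = (-26) + (-37) + (-29) + (-36) + (-18) + (-44) = -190
Signed area = Σ/2 = -95 (negative ⇒ clockwise traversal).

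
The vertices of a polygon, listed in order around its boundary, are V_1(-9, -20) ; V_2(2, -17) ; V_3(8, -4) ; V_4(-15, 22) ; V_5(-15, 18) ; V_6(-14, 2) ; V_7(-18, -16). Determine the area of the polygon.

Apply the surveyor's formula: 2A = Σ (x_i·y_{i+1} − x_{i+1}·y_i), indices taken mod 7.
Σ = (193) + (128) + (116) + (60) + (222) + (260) + (216) = 1195
Area = |Σ|/2 = 597.5.

597.5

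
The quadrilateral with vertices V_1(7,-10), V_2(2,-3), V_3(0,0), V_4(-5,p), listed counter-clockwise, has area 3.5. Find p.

Write out the shoelace sum; only the two edges meeting at V_4 involve p:
2·Area = [(0·p − (-5)·0) + ((-5)·(-10) − 7·p)] + -1
       = -7·p + 49 = 7
⇒ p = 6.

6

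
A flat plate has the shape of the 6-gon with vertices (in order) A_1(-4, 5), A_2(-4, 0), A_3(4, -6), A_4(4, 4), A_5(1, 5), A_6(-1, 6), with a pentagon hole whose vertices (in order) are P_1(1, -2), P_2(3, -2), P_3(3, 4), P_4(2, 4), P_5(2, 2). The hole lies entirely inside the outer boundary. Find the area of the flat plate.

57

Outer boundary:
Apply Gauss's area formula: 2A = Σ (x_i·y_{i+1} − x_{i+1}·y_i), indices taken mod 6.
Σ = (20) + (24) + (40) + (16) + (11) + (19) = 130
Area = |Σ|/2 = 65.
Hole:
Apply Gauss's area formula: 2A = Σ (x_i·y_{i+1} − x_{i+1}·y_i), indices taken mod 5.
P_1→P_2: (1)(-2) − (3)(-2) = 4
P_2→P_3: (3)(4) − (3)(-2) = 18
P_3→P_4: (3)(4) − (2)(4) = 4
P_4→P_5: (2)(2) − (2)(4) = -4
P_5→P_1: (2)(-2) − (1)(2) = -6
Σ = 16
Area = |Σ|/2 = 8.
Net area = 65 − 8 = 57.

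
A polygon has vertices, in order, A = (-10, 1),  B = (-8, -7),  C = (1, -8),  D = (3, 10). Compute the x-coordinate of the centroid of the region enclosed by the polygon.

-113/39

Apply the shoelace formula. First the cross-terms c_i = x_i·y_{i+1} − x_{i+1}·y_i:
  78, 71, 34, 103  ⇒  2A = 286, A = 143.
Then Σ (x_i + x_{i+1})·c_i = -2486, so x̄ = -2486 / (6·143) = -113/39.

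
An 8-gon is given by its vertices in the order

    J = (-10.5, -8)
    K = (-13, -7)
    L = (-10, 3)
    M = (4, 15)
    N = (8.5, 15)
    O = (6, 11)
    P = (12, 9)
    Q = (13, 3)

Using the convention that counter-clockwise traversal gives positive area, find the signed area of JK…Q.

-298.5

Apply the surveyor's formula: 2A = Σ (x_i·y_{i+1} − x_{i+1}·y_i), indices taken mod 8.
J→K: (-10.5)(-7) − (-13)(-8) = -30.5
K→L: (-13)(3) − (-10)(-7) = -109
L→M: (-10)(15) − (4)(3) = -162
M→N: (4)(15) − (8.5)(15) = -67.5
N→O: (8.5)(11) − (6)(15) = 3.5
O→P: (6)(9) − (12)(11) = -78
P→Q: (12)(3) − (13)(9) = -81
Q→J: (13)(-8) − (-10.5)(3) = -72.5
Σ = -597
Signed area = Σ/2 = -298.5 (negative ⇒ clockwise traversal).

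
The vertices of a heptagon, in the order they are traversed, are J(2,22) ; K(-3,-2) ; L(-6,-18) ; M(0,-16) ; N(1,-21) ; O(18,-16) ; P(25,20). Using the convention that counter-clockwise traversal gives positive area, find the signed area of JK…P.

924

Apply Gauss's area formula: 2A = Σ (x_i·y_{i+1} − x_{i+1}·y_i), indices taken mod 7.
Σ = (62) + (42) + (96) + (16) + (362) + (760) + (510) = 1848
Signed area = Σ/2 = 924 (positive ⇒ counter-clockwise traversal).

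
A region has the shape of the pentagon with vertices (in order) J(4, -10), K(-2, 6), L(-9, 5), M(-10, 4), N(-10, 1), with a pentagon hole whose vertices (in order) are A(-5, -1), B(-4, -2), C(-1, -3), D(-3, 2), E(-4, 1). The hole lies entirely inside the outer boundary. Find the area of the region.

84.5

Outer boundary:
Apply the surveyor's formula: 2A = Σ (x_i·y_{i+1} − x_{i+1}·y_i), indices taken mod 5.
Cross-terms: 4, 44, 14, 30, 96  ⇒  Σ = 188
Area = |Σ|/2 = 94.
Hole:
Σ = (6) + (10) + (-11) + (5) + (9) = 19
Area = |Σ|/2 = 9.5.
Net area = 94 − 9.5 = 84.5.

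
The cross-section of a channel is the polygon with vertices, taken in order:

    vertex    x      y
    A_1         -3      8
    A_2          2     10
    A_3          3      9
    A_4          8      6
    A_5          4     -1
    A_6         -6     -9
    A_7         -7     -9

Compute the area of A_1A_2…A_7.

Apply the shoelace (surveyor's) formula: 2A = Σ (x_i·y_{i+1} − x_{i+1}·y_i), indices taken mod 7.
Cross-terms: -46, -12, -54, -32, -42, -9, -83  ⇒  Σ = -278
Area = |Σ|/2 = 139.

139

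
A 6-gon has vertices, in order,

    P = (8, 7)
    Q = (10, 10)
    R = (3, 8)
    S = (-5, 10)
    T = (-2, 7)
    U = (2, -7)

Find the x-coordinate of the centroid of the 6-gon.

Apply the shoelace (surveyor's) formula. First the cross-terms c_i = x_i·y_{i+1} − x_{i+1}·y_i:
  10, 50, 70, -15, 0, 70  ⇒  2A = 185, A = 92.5.
Then Σ (x_i + x_{i+1})·c_i = 1495, so x̄ = 1495 / (6·92.5) = 299/111.

299/111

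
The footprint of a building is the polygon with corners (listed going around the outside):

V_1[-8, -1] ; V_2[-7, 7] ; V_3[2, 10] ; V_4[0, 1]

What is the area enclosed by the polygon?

Apply Gauss's area formula: 2A = Σ (x_i·y_{i+1} − x_{i+1}·y_i), indices taken mod 4.
Σ = (-63) + (-84) + (2) + (8) = -137
Area = |Σ|/2 = 68.5.

68.5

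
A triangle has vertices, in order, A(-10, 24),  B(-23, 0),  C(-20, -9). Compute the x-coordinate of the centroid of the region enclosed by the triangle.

Apply the shoelace formula. First the cross-terms c_i = x_i·y_{i+1} − x_{i+1}·y_i:
  552, 207, -570  ⇒  2A = 189, A = 94.5.
Then Σ (x_i + x_{i+1})·c_i = -10017, so x̄ = -10017 / (6·94.5) = -53/3.

-53/3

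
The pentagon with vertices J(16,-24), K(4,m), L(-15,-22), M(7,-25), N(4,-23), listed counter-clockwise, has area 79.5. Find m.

The doubled signed area Σ (x_i y_{i+1} − x_{i+1} y_i) is linear in m.
With m=0 it equals 748; the coefficient of m is 31 (from the two edges through K).
So 31·m + 748 = 2·79.5 = 159 ⇒ m = -19.

-19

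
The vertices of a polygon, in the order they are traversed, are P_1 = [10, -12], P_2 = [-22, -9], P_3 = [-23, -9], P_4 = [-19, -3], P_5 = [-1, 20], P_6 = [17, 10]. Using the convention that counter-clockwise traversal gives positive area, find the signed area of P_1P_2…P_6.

-751

Apply the surveyor's formula: 2A = Σ (x_i·y_{i+1} − x_{i+1}·y_i), indices taken mod 6.
P_1→P_2: (10)(-9) − (-22)(-12) = -354
P_2→P_3: (-22)(-9) − (-23)(-9) = -9
P_3→P_4: (-23)(-3) − (-19)(-9) = -102
P_4→P_5: (-19)(20) − (-1)(-3) = -383
P_5→P_6: (-1)(10) − (17)(20) = -350
P_6→P_1: (17)(-12) − (10)(10) = -304
Σ = -1502
Signed area = Σ/2 = -751 (negative ⇒ clockwise traversal).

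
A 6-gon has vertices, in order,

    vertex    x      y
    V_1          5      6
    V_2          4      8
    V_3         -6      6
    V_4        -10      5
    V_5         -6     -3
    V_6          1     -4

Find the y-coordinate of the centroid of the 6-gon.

515/231

Apply the shoelace (surveyor's) formula. First the cross-terms c_i = x_i·y_{i+1} − x_{i+1}·y_i:
  16, 72, 30, 60, 27, 26  ⇒  2A = 231, A = 115.5.
Then Σ (y_i + y_{i+1})·c_i = 1545, so ȳ = 1545 / (6·115.5) = 515/231.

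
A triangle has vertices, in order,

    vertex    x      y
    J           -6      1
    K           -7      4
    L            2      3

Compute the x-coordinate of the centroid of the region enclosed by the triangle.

Apply the surveyor's formula. First the cross-terms c_i = x_i·y_{i+1} − x_{i+1}·y_i:
  -17, -29, 20  ⇒  2A = -26, A = -13.
Then Σ (x_i + x_{i+1})·c_i = 286, so x̄ = 286 / (6·(-13)) = -11/3.

-11/3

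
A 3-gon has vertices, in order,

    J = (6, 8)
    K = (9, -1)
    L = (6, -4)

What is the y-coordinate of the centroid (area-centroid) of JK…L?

Apply the shoelace formula. First the cross-terms c_i = x_i·y_{i+1} − x_{i+1}·y_i:
  -78, -30, 72  ⇒  2A = -36, A = -18.
Then Σ (y_i + y_{i+1})·c_i = -108, so ȳ = -108 / (6·(-18)) = 1.

1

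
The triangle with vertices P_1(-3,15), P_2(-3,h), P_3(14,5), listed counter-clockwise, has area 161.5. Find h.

-4

Write out the shoelace sum; only the two edges meeting at P_2 involve h:
2·Area = [((-3)·h − (-3)·15) + ((-3)·5 − 14·h)] + 225
       = -17·h + 255 = 323
⇒ h = -4.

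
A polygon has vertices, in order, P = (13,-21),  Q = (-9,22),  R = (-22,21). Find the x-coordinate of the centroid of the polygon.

-6

Apply the surveyor's formula. First the cross-terms c_i = x_i·y_{i+1} − x_{i+1}·y_i:
  97, 295, 189  ⇒  2A = 581, A = 290.5.
Then Σ (x_i + x_{i+1})·c_i = -10458, so x̄ = -10458 / (6·290.5) = -6.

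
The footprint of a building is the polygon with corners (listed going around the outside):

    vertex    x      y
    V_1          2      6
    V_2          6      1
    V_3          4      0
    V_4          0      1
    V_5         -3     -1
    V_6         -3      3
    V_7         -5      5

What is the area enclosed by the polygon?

Apply the surveyor's formula: 2A = Σ (x_i·y_{i+1} − x_{i+1}·y_i), indices taken mod 7.
Cross-terms: -34, -4, 4, 3, -12, 0, -40  ⇒  Σ = -83
Area = |Σ|/2 = 41.5.

41.5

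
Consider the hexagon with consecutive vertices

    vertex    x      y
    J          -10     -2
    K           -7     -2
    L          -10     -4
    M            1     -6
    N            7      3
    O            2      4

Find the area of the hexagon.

90.5

Apply the shoelace formula: 2A = Σ (x_i·y_{i+1} − x_{i+1}·y_i), indices taken mod 6.
J→K: (-10)(-2) − (-7)(-2) = 6
K→L: (-7)(-4) − (-10)(-2) = 8
L→M: (-10)(-6) − (1)(-4) = 64
M→N: (1)(3) − (7)(-6) = 45
N→O: (7)(4) − (2)(3) = 22
O→J: (2)(-2) − (-10)(4) = 36
Σ = 181
Area = |Σ|/2 = 90.5.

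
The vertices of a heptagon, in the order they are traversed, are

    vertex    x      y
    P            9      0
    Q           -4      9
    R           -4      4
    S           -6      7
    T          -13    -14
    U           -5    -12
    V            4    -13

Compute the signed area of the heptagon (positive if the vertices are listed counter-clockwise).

294

Apply the surveyor's formula: 2A = Σ (x_i·y_{i+1} − x_{i+1}·y_i), indices taken mod 7.
Σ = (81) + (20) + (-4) + (175) + (86) + (113) + (117) = 588
Signed area = Σ/2 = 294 (positive ⇒ counter-clockwise traversal).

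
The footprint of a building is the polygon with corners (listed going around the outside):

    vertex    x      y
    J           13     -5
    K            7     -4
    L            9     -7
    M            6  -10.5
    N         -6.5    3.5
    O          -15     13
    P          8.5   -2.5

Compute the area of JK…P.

122.375

Apply Gauss's area formula: 2A = Σ (x_i·y_{i+1} − x_{i+1}·y_i), indices taken mod 7.
Σ = (-17) + (-13) + (-52.5) + (-47.25) + (-32) + (-73) + (-10) = -244.75
Area = |Σ|/2 = 122.375.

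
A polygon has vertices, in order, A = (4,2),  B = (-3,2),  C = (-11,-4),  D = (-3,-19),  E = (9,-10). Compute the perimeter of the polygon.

62

|AB| = √((-7)² + (0)²) = √49 = 7
|BC| = √((-8)² + (-6)²) = √100 = 10
|CD| = √((8)² + (-15)²) = √289 = 17
|DE| = √((12)² + (9)²) = √225 = 15
|EA| = √((-5)² + (12)²) = √169 = 13
Perimeter = 7 + 10 + 17 + 15 + 13 = 62.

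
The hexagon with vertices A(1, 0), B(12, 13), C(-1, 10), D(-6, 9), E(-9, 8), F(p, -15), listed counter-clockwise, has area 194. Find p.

The doubled signed area Σ (x_i y_{i+1} − x_{i+1} y_i) is linear in p.
With p=0 it equals 380; the coefficient of p is -8 (from the two edges through F).
So -8·p + 380 = 2·194 = 388 ⇒ p = -1.

-1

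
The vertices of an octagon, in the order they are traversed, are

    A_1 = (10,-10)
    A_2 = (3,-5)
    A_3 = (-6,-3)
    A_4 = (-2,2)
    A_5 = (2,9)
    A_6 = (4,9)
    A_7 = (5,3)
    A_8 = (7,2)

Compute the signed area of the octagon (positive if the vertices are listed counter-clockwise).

Σ = (-20) + (-39) + (-18) + (-22) + (-18) + (-33) + (-11) + (-90) = -251
Signed area = Σ/2 = -125.5 (negative ⇒ clockwise traversal).

-125.5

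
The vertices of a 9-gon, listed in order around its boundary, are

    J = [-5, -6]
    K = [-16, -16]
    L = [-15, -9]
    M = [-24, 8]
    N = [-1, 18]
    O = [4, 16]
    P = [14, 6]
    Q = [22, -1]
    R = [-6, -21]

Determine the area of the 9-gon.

921.5

Apply the surveyor's formula: 2A = Σ (x_i·y_{i+1} − x_{i+1}·y_i), indices taken mod 9.
J→K: (-5)(-16) − (-16)(-6) = -16
K→L: (-16)(-9) − (-15)(-16) = -96
L→M: (-15)(8) − (-24)(-9) = -336
M→N: (-24)(18) − (-1)(8) = -424
N→O: (-1)(16) − (4)(18) = -88
O→P: (4)(6) − (14)(16) = -200
P→Q: (14)(-1) − (22)(6) = -146
Q→R: (22)(-21) − (-6)(-1) = -468
R→J: (-6)(-6) − (-5)(-21) = -69
Σ = -1843
Area = |Σ|/2 = 921.5.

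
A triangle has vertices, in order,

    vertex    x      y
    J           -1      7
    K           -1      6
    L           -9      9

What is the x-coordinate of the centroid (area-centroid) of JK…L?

Apply the shoelace formula. First the cross-terms c_i = x_i·y_{i+1} − x_{i+1}·y_i:
  1, 45, -54  ⇒  2A = -8, A = -4.
Then Σ (x_i + x_{i+1})·c_i = 88, so x̄ = 88 / (6·(-4)) = -11/3.

-11/3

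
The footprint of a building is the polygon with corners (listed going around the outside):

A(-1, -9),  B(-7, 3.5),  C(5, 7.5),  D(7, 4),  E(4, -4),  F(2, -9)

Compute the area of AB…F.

Apply the shoelace formula: 2A = Σ (x_i·y_{i+1} − x_{i+1}·y_i), indices taken mod 6.
Σ = (-66.5) + (-70) + (-32.5) + (-44) + (-28) + (-27) = -268
Area = |Σ|/2 = 134.

134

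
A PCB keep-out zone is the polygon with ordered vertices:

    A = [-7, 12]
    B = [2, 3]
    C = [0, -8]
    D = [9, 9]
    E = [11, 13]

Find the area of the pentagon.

Apply the surveyor's formula: 2A = Σ (x_i·y_{i+1} − x_{i+1}·y_i), indices taken mod 5.
A→B: (-7)(3) − (2)(12) = -45
B→C: (2)(-8) − (0)(3) = -16
C→D: (0)(9) − (9)(-8) = 72
D→E: (9)(13) − (11)(9) = 18
E→A: (11)(12) − (-7)(13) = 223
Σ = 252
Area = |Σ|/2 = 126.

126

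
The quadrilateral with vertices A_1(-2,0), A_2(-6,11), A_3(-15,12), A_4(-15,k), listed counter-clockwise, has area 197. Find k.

-11

Write out the shoelace sum; only the two edges meeting at A_4 involve k:
2·Area = [((-15)·k − (-15)·12) + ((-15)·0 − (-2)·k)] + 71
       = -13·k + 251 = 394
⇒ k = -11.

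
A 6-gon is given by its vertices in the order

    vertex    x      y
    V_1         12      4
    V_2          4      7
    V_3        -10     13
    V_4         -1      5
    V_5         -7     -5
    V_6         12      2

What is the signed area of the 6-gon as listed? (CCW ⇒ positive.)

131.5

Σ = (68) + (122) + (-37) + (40) + (46) + (24) = 263
Signed area = Σ/2 = 131.5 (positive ⇒ counter-clockwise traversal).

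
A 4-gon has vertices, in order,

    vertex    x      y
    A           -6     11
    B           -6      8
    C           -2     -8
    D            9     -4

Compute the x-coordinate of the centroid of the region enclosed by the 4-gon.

19/237

Apply Gauss's area formula. First the cross-terms c_i = x_i·y_{i+1} − x_{i+1}·y_i:
  18, 64, 80, 75  ⇒  2A = 237, A = 118.5.
Then Σ (x_i + x_{i+1})·c_i = 57, so x̄ = 57 / (6·118.5) = 19/237.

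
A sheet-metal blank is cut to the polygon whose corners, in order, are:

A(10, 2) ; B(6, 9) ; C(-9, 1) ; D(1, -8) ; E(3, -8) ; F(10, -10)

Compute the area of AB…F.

211

Apply the shoelace formula: 2A = Σ (x_i·y_{i+1} − x_{i+1}·y_i), indices taken mod 6.
Σ = (78) + (87) + (71) + (16) + (50) + (120) = 422
Area = |Σ|/2 = 211.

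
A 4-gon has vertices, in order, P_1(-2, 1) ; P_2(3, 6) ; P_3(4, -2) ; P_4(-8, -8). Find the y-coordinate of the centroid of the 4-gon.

Apply Gauss's area formula. First the cross-terms c_i = x_i·y_{i+1} − x_{i+1}·y_i:
  -15, -30, -48, -24  ⇒  2A = -117, A = -58.5.
Then Σ (y_i + y_{i+1})·c_i = 423, so ȳ = 423 / (6·(-58.5)) = -47/39.

-47/39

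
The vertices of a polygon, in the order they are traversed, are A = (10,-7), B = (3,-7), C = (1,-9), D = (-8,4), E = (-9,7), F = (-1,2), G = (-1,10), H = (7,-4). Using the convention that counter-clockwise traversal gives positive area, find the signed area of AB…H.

-125.5

Apply Gauss's area formula: 2A = Σ (x_i·y_{i+1} − x_{i+1}·y_i), indices taken mod 8.
Cross-terms: -49, -20, -68, -20, -11, -8, -66, -9  ⇒  Σ = -251
Signed area = Σ/2 = -125.5 (negative ⇒ clockwise traversal).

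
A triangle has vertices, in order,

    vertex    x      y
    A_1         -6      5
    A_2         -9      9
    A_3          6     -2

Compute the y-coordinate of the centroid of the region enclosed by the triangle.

4

Apply the shoelace (surveyor's) formula. First the cross-terms c_i = x_i·y_{i+1} − x_{i+1}·y_i:
  -9, -36, 18  ⇒  2A = -27, A = -13.5.
Then Σ (y_i + y_{i+1})·c_i = -324, so ȳ = -324 / (6·(-13.5)) = 4.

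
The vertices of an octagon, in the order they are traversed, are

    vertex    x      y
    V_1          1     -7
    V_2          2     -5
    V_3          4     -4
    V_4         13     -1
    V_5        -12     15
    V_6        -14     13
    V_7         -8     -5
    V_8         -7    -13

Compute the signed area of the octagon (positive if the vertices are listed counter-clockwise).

305.5

Apply Gauss's area formula: 2A = Σ (x_i·y_{i+1} − x_{i+1}·y_i), indices taken mod 8.
V_1→V_2: (1)(-5) − (2)(-7) = 9
V_2→V_3: (2)(-4) − (4)(-5) = 12
V_3→V_4: (4)(-1) − (13)(-4) = 48
V_4→V_5: (13)(15) − (-12)(-1) = 183
V_5→V_6: (-12)(13) − (-14)(15) = 54
V_6→V_7: (-14)(-5) − (-8)(13) = 174
V_7→V_8: (-8)(-13) − (-7)(-5) = 69
V_8→V_1: (-7)(-7) − (1)(-13) = 62
Σ = 611
Signed area = Σ/2 = 305.5 (positive ⇒ counter-clockwise traversal).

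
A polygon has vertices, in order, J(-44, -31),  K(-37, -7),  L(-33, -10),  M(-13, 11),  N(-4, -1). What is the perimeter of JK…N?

124

|JK| = √((7)² + (24)²) = √625 = 25
|KL| = √((4)² + (-3)²) = √25 = 5
|LM| = √((20)² + (21)²) = √841 = 29
|MN| = √((9)² + (-12)²) = √225 = 15
|NJ| = √((-40)² + (-30)²) = √2500 = 50
Perimeter = 25 + 5 + 29 + 15 + 50 = 124.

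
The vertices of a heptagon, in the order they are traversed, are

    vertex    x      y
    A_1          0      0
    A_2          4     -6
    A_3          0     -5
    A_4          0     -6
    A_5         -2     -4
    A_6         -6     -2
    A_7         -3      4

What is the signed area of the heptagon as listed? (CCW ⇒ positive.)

-41

Apply the surveyor's formula: 2A = Σ (x_i·y_{i+1} − x_{i+1}·y_i), indices taken mod 7.
Cross-terms: 0, -20, 0, -12, -20, -30, 0  ⇒  Σ = -82
Signed area = Σ/2 = -41 (negative ⇒ clockwise traversal).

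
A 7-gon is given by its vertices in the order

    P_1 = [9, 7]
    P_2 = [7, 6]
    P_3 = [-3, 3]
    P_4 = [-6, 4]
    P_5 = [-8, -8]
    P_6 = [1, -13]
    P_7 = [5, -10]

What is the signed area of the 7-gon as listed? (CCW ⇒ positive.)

211

Σ = (5) + (39) + (6) + (80) + (112) + (55) + (125) = 422
Signed area = Σ/2 = 211 (positive ⇒ counter-clockwise traversal).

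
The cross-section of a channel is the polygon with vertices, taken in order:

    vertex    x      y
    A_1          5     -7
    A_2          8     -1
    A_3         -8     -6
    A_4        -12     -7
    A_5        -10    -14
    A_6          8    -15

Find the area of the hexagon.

179

Apply Gauss's area formula: 2A = Σ (x_i·y_{i+1} − x_{i+1}·y_i), indices taken mod 6.
A_1→A_2: (5)(-1) − (8)(-7) = 51
A_2→A_3: (8)(-6) − (-8)(-1) = -56
A_3→A_4: (-8)(-7) − (-12)(-6) = -16
A_4→A_5: (-12)(-14) − (-10)(-7) = 98
A_5→A_6: (-10)(-15) − (8)(-14) = 262
A_6→A_1: (8)(-7) − (5)(-15) = 19
Σ = 358
Area = |Σ|/2 = 179.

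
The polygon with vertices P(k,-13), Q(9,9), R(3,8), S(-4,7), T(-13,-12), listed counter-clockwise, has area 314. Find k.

5

The doubled signed area Σ (x_i y_{i+1} − x_{i+1} y_i) is linear in k.
With k=0 it equals 523; the coefficient of k is 21 (from the two edges through P).
So 21·k + 523 = 2·314 = 628 ⇒ k = 5.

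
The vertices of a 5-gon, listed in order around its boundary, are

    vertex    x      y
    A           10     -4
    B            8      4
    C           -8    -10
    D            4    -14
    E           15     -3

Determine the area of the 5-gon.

172

Apply the shoelace (surveyor's) formula: 2A = Σ (x_i·y_{i+1} − x_{i+1}·y_i), indices taken mod 5.
Σ = (72) + (-48) + (152) + (198) + (-30) = 344
Area = |Σ|/2 = 172.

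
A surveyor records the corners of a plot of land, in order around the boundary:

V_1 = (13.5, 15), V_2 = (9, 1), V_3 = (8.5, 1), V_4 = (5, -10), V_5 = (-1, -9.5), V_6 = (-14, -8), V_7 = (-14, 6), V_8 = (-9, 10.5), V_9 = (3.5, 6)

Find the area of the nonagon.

Σ = (-121.5) + (0.5) + (-90) + (-57.5) + (-125) + (-196) + (-93) + (-90.75) + (-28.5) = -801.75
Area = |Σ|/2 = 400.875.

400.875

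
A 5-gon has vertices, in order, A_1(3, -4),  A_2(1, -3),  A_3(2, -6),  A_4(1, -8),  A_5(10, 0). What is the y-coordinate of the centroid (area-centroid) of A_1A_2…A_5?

Apply the shoelace formula. First the cross-terms c_i = x_i·y_{i+1} − x_{i+1}·y_i:
  -5, 0, -10, 80, -40  ⇒  2A = 25, A = 12.5.
Then Σ (y_i + y_{i+1})·c_i = -305, so ȳ = -305 / (6·12.5) = -61/15.

-61/15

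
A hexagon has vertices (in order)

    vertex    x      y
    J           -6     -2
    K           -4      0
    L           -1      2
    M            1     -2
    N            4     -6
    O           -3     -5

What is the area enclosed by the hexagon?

Apply the shoelace formula: 2A = Σ (x_i·y_{i+1} − x_{i+1}·y_i), indices taken mod 6.
Cross-terms: -8, -8, 0, 2, -38, -24  ⇒  Σ = -76
Area = |Σ|/2 = 38.

38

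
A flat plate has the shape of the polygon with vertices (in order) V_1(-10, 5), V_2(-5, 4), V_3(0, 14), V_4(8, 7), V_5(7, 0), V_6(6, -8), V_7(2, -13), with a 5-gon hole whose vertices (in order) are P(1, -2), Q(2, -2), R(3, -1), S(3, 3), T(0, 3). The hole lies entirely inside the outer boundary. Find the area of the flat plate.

230

Outer boundary:
Apply Gauss's area formula: 2A = Σ (x_i·y_{i+1} − x_{i+1}·y_i), indices taken mod 7.
Σ = (-15) + (-70) + (-112) + (-49) + (-56) + (-62) + (-120) = -484
Area = |Σ|/2 = 242.
Hole:
Apply the shoelace formula: 2A = Σ (x_i·y_{i+1} − x_{i+1}·y_i), indices taken mod 5.
Cross-terms: 2, 4, 12, 9, -3  ⇒  Σ = 24
Area = |Σ|/2 = 12.
Net area = 242 − 12 = 230.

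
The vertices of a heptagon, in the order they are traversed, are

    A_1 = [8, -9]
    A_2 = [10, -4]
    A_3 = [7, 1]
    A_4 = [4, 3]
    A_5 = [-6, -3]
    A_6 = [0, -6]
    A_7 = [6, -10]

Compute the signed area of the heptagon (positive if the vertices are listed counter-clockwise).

108.5

Apply the shoelace formula: 2A = Σ (x_i·y_{i+1} − x_{i+1}·y_i), indices taken mod 7.
Cross-terms: 58, 38, 17, 6, 36, 36, 26  ⇒  Σ = 217
Signed area = Σ/2 = 108.5 (positive ⇒ counter-clockwise traversal).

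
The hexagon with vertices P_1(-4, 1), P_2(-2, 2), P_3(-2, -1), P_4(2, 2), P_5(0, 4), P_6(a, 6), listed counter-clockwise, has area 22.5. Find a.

Write out the shoelace sum; only the two edges meeting at P_6 involve a:
2·Area = [(0·6 − a·4) + (a·1 − (-4)·6)] + 6
       = -3·a + 30 = 45
⇒ a = -5.

-5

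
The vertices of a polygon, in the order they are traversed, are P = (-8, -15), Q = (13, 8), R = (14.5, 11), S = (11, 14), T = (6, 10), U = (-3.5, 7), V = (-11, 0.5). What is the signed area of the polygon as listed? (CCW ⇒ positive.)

293.625

Apply Gauss's area formula: 2A = Σ (x_i·y_{i+1} − x_{i+1}·y_i), indices taken mod 7.
Cross-terms: 131, 27, 82, 26, 77, 75.25, 169  ⇒  Σ = 587.25
Signed area = Σ/2 = 293.625 (positive ⇒ counter-clockwise traversal).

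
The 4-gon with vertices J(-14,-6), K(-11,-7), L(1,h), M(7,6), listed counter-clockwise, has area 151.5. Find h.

The doubled signed area Σ (x_i y_{i+1} − x_{i+1} y_i) is linear in h.
With h=0 it equals 87; the coefficient of h is -18 (from the two edges through L).
So -18·h + 87 = 2·151.5 = 303 ⇒ h = -12.

-12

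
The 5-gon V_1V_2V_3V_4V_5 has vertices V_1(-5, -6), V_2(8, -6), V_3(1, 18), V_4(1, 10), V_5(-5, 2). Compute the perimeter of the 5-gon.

64

|V_1V_2| = √((13)² + (0)²) = √169 = 13
|V_2V_3| = √((-7)² + (24)²) = √625 = 25
|V_3V_4| = √((0)² + (-8)²) = √64 = 8
|V_4V_5| = √((-6)² + (-8)²) = √100 = 10
|V_5V_1| = √((0)² + (-8)²) = √64 = 8
Perimeter = 13 + 25 + 8 + 10 + 8 = 64.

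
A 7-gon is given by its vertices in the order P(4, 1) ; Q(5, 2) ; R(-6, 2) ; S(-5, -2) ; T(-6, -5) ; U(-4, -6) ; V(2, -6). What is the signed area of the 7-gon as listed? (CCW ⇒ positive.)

69

Σ = (3) + (22) + (22) + (13) + (16) + (36) + (26) = 138
Signed area = Σ/2 = 69 (positive ⇒ counter-clockwise traversal).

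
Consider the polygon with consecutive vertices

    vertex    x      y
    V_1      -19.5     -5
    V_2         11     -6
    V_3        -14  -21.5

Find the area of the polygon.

248.875

Apply the shoelace (surveyor's) formula: 2A = Σ (x_i·y_{i+1} − x_{i+1}·y_i), indices taken mod 3.
Σ = (172) + (-320.5) + (-349.25) = -497.75
Area = |Σ|/2 = 248.875.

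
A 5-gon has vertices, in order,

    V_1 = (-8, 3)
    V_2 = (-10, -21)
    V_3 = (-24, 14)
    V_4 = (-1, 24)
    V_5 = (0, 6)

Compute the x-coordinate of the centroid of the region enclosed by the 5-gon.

Apply Gauss's area formula. First the cross-terms c_i = x_i·y_{i+1} − x_{i+1}·y_i:
  198, -644, -562, -6, 48  ⇒  2A = -966, A = -483.
Then Σ (x_i + x_{i+1})·c_i = 32004, so x̄ = 32004 / (6·(-483)) = -254/23.

-254/23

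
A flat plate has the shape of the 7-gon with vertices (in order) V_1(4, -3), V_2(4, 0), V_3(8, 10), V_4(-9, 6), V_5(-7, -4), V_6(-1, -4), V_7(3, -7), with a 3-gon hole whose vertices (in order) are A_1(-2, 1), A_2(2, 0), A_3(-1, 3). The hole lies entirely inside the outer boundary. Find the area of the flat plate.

160.5

Outer boundary:
Apply the shoelace formula: 2A = Σ (x_i·y_{i+1} − x_{i+1}·y_i), indices taken mod 7.
Σ = (12) + (40) + (138) + (78) + (24) + (19) + (19) = 330
Area = |Σ|/2 = 165.
Hole:
A_1→A_2: (-2)(0) − (2)(1) = -2
A_2→A_3: (2)(3) − (-1)(0) = 6
A_3→A_1: (-1)(1) − (-2)(3) = 5
Σ = 9
Area = |Σ|/2 = 4.5.
Net area = 165 − 4.5 = 160.5.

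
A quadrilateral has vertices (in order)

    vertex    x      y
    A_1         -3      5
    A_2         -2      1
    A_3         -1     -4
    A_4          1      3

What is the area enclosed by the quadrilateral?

Apply Gauss's area formula: 2A = Σ (x_i·y_{i+1} − x_{i+1}·y_i), indices taken mod 4.
Σ = (7) + (9) + (1) + (14) = 31
Area = |Σ|/2 = 15.5.

15.5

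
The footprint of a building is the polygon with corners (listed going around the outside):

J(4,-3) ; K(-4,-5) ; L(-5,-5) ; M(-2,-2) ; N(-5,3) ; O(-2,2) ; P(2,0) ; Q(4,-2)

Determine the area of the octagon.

Apply Gauss's area formula: 2A = Σ (x_i·y_{i+1} − x_{i+1}·y_i), indices taken mod 8.
Cross-terms: -32, -5, 0, -16, -4, -4, -4, -4  ⇒  Σ = -69
Area = |Σ|/2 = 34.5.

34.5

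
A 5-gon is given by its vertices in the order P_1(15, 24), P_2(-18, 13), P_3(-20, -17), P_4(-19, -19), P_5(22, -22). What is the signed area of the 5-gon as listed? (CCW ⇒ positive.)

1472

P_1→P_2: (15)(13) − (-18)(24) = 627
P_2→P_3: (-18)(-17) − (-20)(13) = 566
P_3→P_4: (-20)(-19) − (-19)(-17) = 57
P_4→P_5: (-19)(-22) − (22)(-19) = 836
P_5→P_1: (22)(24) − (15)(-22) = 858
Σ = 2944
Signed area = Σ/2 = 1472 (positive ⇒ counter-clockwise traversal).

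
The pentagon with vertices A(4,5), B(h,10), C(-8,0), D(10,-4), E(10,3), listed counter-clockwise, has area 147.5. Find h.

Write out the shoelace sum; only the two edges meeting at B involve h:
2·Area = [(4·10 − h·5) + (h·0 − (-8)·10)] + 140
       = -5·h + 260 = 295
⇒ h = -7.

-7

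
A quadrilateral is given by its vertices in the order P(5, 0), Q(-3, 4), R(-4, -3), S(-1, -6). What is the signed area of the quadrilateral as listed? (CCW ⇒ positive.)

Apply the shoelace formula: 2A = Σ (x_i·y_{i+1} − x_{i+1}·y_i), indices taken mod 4.
Cross-terms: 20, 25, 21, 30  ⇒  Σ = 96
Signed area = Σ/2 = 48 (positive ⇒ counter-clockwise traversal).

48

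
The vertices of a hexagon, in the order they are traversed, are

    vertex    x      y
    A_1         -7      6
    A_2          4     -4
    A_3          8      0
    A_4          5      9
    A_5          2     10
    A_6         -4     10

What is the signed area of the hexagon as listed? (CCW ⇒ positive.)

Σ = (4) + (32) + (72) + (32) + (60) + (46) = 246
Signed area = Σ/2 = 123 (positive ⇒ counter-clockwise traversal).

123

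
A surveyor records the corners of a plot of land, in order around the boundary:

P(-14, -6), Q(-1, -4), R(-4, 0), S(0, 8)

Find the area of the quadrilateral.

Σ = (50) + (-16) + (-32) + (112) = 114
Area = |Σ|/2 = 57.

57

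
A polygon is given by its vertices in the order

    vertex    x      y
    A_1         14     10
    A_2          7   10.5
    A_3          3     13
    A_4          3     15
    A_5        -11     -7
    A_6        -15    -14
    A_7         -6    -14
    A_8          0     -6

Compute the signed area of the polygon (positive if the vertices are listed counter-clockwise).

290.75

Apply the shoelace (surveyor's) formula: 2A = Σ (x_i·y_{i+1} − x_{i+1}·y_i), indices taken mod 8.
Cross-terms: 77, 59.5, 6, 144, 49, 126, 36, 84  ⇒  Σ = 581.5
Signed area = Σ/2 = 290.75 (positive ⇒ counter-clockwise traversal).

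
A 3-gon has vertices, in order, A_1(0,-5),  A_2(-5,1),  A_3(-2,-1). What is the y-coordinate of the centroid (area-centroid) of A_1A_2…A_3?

-5/3

Apply Gauss's area formula. First the cross-terms c_i = x_i·y_{i+1} − x_{i+1}·y_i:
  -25, 7, 10  ⇒  2A = -8, A = -4.
Then Σ (y_i + y_{i+1})·c_i = 40, so ȳ = 40 / (6·(-4)) = -5/3.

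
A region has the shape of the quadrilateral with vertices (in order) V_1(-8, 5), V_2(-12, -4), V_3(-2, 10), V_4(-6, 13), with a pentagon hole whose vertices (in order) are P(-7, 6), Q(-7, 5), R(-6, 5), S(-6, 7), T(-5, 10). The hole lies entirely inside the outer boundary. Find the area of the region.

33.5

Outer boundary:
Σ = (92) + (-128) + (34) + (74) = 72
Area = |Σ|/2 = 36.
Hole:
Apply the shoelace (surveyor's) formula: 2A = Σ (x_i·y_{i+1} − x_{i+1}·y_i), indices taken mod 5.
Σ = (7) + (-5) + (-12) + (-25) + (40) = 5
Area = |Σ|/2 = 2.5.
Net area = 36 − 2.5 = 33.5.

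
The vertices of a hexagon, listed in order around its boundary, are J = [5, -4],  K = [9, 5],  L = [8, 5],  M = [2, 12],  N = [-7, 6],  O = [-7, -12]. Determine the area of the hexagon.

Apply the shoelace (surveyor's) formula: 2A = Σ (x_i·y_{i+1} − x_{i+1}·y_i), indices taken mod 6.
Cross-terms: 61, 5, 86, 96, 126, 88  ⇒  Σ = 462
Area = |Σ|/2 = 231.

231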